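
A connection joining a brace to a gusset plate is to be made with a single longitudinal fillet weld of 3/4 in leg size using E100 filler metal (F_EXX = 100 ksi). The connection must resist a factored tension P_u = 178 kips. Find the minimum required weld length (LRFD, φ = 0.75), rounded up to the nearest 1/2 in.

Throat t_e = 0.707 × 0.75 = 0.5302 in.
φr_n = 0.75 × 0.6 × 100 × 0.5302 = 23.86 kips/in.
L_req = P_u / φr_n = 178 / 23.86 = 7.46 in total.
Round up → use L = 7.5 in.

L = 7.5 in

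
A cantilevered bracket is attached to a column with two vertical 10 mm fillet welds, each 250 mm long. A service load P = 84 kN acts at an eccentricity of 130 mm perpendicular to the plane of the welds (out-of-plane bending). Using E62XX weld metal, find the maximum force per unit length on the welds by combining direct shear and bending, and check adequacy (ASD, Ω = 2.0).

f_max ≈ 550 N/mm; adequate

E62XX → F_EXX = 620 MPa.
L_w = 2 × 250 = 500 mm; section modulus (unit throat) S = 2 × L²/6 = 20830 mm².
Direct shear f_v = P/L_w = 84×10³/500 = 168 N/mm.
Moment M = P × e = 84×10³ × 130 = 10920000 N·mm; bending f_b = M/S = 524.2 N/mm.
f_max = √(f_v² + f_b²) = √(168² + 524.2²) = 550.4 N/mm.
r_n/Ω = (1/2.0) × 0.6 × 620 × (0.707 × 10) = 1315 N/mm → adequate.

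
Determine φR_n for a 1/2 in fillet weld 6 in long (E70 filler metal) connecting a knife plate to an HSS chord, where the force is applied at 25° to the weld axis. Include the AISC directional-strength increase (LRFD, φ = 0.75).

E70XX → F_EXX = 70 ksi.
t_e = 0.707 × 0.5 = 0.3535 in; A_we = 0.3535 × 6 = 2.121 in².
Directional factor: 1.0 + 0.5 sin^1.5(25°) = 1.137.
F_nw = 0.6 × 70 × 1.137 = 47.77 ksi.
φR_n = 0.75 × 47.77 × 2.121 = 75.99 kip.

φR_n ≈ 76 kip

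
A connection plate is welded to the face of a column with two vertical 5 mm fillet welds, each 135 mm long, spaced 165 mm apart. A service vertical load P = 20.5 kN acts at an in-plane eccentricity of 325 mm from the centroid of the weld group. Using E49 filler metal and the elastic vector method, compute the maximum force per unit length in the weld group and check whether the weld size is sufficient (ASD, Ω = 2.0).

f_max ≈ 378 N/mm; adequate

E49XX → F_EXX = 490 MPa.
Total weld length L_w = 270 mm. Treat welds as unit-width lines.
Polar moment about centroid: J = 2[d³/12 + d(b/2)²] = 2[135³/12 + 135×82.5²] = 2248000 mm³.
Direct shear f_v = P/L_w = 20.5×10³ / 270 = 75.93 N/mm (vertical).
Torsion M = P·e = 20.5×10³ × 325 = 6662500 N·mm.
Critical point at (x, y) = (82.5, 67.5) from centroid. f_tx = M·y/J = 200.1 N/mm; f_ty = M·x/J = 244.5 N/mm.
Resultant f_max = √[f_tx² + (f_v + f_ty)²] = √[200.1² + (75.93 + 244.5)²] = 377.8 N/mm.
Capacity per unit length: r_n/Ω = (1/2.0) × 0.6 × 490 × (0.707 × 5) = 519.6 N/mm.
377.8 ≤ 519.6 → adequate.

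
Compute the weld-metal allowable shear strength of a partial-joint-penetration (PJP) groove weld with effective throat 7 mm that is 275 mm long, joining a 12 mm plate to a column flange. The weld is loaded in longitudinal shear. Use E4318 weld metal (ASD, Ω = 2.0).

R_n/Ω ≈ 248 kN

E43XX → F_EXX = 430 MPa.
Effective throat (given) t_e = 7 mm.
A_we = 7 × 275 = 1925 mm².
F_nw = 0.6 F_EXX = 258 MPa.
R_n/Ω = (258 × 1925) / 2.0 × 10⁻³ = 248.3 kN.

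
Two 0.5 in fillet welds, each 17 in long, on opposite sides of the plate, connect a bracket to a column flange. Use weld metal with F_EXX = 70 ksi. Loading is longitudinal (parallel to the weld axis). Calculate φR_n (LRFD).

φR_n ≈ 379 kips

Effective throat t_e = 0.707 × 0.5 = 0.3535 in.
Total length L = 34 in; A_we = 0.3535 × 34 = 12.02 in².
F_nw = 0.6 F_EXX = 0.6 × 70 = 42 ksi.
φR_n = 0.75 × 42 × 12.02 = 378.6 kips.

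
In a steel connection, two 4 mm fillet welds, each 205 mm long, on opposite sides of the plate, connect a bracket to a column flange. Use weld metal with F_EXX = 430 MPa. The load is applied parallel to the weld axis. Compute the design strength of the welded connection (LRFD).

Effective throat t_e = 0.707 × 4 = 2.828 mm.
Total length L = 410 mm; A_we = 2.828 × 410 = 1159 mm².
F_nw = 0.6 F_EXX = 0.6 × 430 = 258 MPa.
φR_n = 0.75 × 258 × 1159 × 10⁻³ = 224.4 kN.

φR_n ≈ 224 kN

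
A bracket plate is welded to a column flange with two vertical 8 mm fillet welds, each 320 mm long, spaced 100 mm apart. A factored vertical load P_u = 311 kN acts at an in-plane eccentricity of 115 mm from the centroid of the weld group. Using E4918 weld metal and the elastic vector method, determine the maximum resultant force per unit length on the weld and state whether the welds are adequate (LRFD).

E49XX → F_EXX = 490 MPa.
Total weld length L_w = 640 mm. Treat welds as unit-width lines.
Polar moment about centroid: J = 2[d³/12 + d(b/2)²] = 2[320³/12 + 320×50²] = 7061000 mm³.
Direct shear f_v = P/L_w = 311×10³ / 640 = 485.9 N/mm (vertical).
Torsion M = P·e = 311×10³ × 115 = 35765000 N·mm.
Critical point at (x, y) = (50, 160) from centroid. f_tx = M·y/J = 810.4 N/mm; f_ty = M·x/J = 253.2 N/mm.
Resultant f_max = √[f_tx² + (f_v + f_ty)²] = √[810.4² + (485.9 + 253.2)²] = 1097 N/mm.
Capacity per unit length: φr_n = 0.75 × 0.6 × 490 × (0.707 × 8) = 1247 N/mm.
1097 ≤ 1247 → adequate.

f_max ≈ 1100 N/mm; adequate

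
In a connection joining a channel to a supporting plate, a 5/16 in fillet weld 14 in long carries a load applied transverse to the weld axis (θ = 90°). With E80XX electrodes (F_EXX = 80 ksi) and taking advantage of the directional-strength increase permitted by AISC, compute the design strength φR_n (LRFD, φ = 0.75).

t_e = 0.707 × 0.3125 = 0.2209 in; A_we = 0.2209 × 14 = 3.093 in².
Directional factor: 1.0 + 0.5 sin^1.5(90°) = 1.5.
F_nw = 0.6 × 80 × 1.5 = 72 ksi.
φR_n = 0.75 × 72 × 3.093 = 167 kip.

φR_n ≈ 167 kip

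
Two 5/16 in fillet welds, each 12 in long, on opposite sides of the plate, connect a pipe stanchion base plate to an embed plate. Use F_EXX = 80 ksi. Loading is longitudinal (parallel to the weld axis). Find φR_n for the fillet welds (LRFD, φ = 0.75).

Effective throat t_e = 0.707 × 0.3125 = 0.2209 in.
Total length L = 24 in; A_we = 0.2209 × 24 = 5.302 in².
F_nw = 0.6 F_EXX = 0.6 × 80 = 48 ksi.
φR_n = 0.75 × 48 × 5.302 = 190.9 kips.

φR_n ≈ 191 kips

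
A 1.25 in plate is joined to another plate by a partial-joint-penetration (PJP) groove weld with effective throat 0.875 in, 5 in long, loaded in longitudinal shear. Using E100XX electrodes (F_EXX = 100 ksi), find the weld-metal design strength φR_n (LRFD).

φR_n ≈ 197 kips

Effective throat (given) t_e = 0.875 in.
A_we = 0.875 × 5 = 4.375 in².
F_nw = 0.6 F_EXX = 60 ksi.
φR_n = 0.75 × 60 × 4.375 = 196.9 kips.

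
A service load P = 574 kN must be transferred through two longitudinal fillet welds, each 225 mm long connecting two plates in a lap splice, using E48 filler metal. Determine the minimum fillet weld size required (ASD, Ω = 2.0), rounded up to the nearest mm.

E48XX → F_EXX = 480 MPa.
Total weld length L = 450 mm.
Required throat t_e = P × Ω / (0.6 F_EXX × L) = 574 × 2.0 / (0.6 × 480 × 450 × 10⁻³) = 8.858 mm.
Required leg w = t_e / 0.707 = 12.53 mm → use 13 mm.

w = 13 mm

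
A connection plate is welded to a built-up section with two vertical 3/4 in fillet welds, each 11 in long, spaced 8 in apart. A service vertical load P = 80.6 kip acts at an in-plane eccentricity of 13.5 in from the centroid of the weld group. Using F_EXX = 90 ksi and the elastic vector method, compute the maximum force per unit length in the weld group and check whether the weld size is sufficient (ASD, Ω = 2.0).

f_max ≈ 15.3 kip/in; NOT adequate

Total weld length L_w = 22 in. Treat welds as unit-width lines.
Polar moment about centroid: J = 2[d³/12 + d(b/2)²] = 2[11³/12 + 11×4²] = 573.8 in³.
Direct shear f_v = P/L_w = 80.6 / 22 = 3.664 kip/in (vertical).
Torsion M = P·e = 80.6 × 13.5 = 1088.1 kip·in.
Critical point at (x, y) = (4, 5.5) from centroid. f_tx = M·y/J = 10.43 kip/in; f_ty = M·x/J = 7.585 kip/in.
Resultant f_max = √[f_tx² + (f_v + f_ty)²] = √[10.43² + (3.664 + 7.585)²] = 15.34 kip/in.
Capacity per unit length: r_n/Ω = (1/2.0) × 0.6 × 90 × (0.707 × 0.75) = 14.32 kip/in.
15.34 > 14.32 → NOT adequate.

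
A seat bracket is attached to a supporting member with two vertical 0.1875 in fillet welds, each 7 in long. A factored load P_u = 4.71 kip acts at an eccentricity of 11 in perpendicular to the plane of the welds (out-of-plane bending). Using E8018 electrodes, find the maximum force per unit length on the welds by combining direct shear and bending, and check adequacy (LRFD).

E80XX → F_EXX = 80 ksi.
L_w = 2 × 7 = 14 in; section modulus (unit throat) S = 2 × L²/6 = 16.33 in².
Direct shear f_v = P/L_w = 4.71/14 = 0.3364 kip/in.
Moment M = P × e = 4.71 × 11 = 51.81 kip·in; bending f_b = M/S = 3.172 kip/in.
f_max = √(f_v² + f_b²) = √(0.3364² + 3.172²) = 3.19 kip/in.
φr_n = 0.75 × 0.6 × 80 × (0.707 × 0.1875) = 4.772 kip/in → adequate.

f_max ≈ 3.19 kip/in; adequate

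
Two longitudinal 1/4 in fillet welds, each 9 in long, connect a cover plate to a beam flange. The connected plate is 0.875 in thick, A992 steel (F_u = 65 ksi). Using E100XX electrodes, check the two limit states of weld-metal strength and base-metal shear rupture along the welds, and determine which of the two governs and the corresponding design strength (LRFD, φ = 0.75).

φR_n ≈ 143 kips (weld metal governs)

E100XX → F_EXX = 100 ksi.
t_e = 0.707 × 0.25 = 0.1767 in; L = 18 in.
Weld metal: φR_n = 0.75 × 0.6 × 100 × 0.1767 × 18 = 143.2 kips.
Base metal (shear rupture): φR_n = 0.75 × 0.6 × 65 × 0.875 × 18 = 460.7 kips.
Governing: weld metal.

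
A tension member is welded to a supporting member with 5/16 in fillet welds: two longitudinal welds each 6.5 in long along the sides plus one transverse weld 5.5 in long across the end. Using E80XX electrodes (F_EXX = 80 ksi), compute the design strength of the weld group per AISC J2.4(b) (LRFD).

t_e = 0.707 × 0.3125 = 0.2209 in.
R_nwl = 0.6 × 80 × 0.2209 × 13 = 137.9 kip (longitudinal, 2 welds).
R_nwt = 0.6 × 80 × 0.2209 × 5.5 = 58.33 kip (transverse, base value).
(i) R_nwl + R_nwt = 196.2 kip; (ii) 0.85 R_nwl + 1.5 R_nwt = 204.7 kip.
R_n = max = 204.7 kip [governs: (ii)]; φR_n = 153.5 kip.

φR_n ≈ 154 kip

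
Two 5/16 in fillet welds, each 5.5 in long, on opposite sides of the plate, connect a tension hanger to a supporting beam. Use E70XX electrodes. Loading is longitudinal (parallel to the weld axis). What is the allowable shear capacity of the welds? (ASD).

R_n/Ω ≈ 51 kip

E70XX → F_EXX = 70 ksi.
Effective throat t_e = 0.707 × 0.3125 = 0.2209 in.
Total length L = 11 in; A_we = 0.2209 × 11 = 2.43 in².
F_nw = 0.6 F_EXX = 0.6 × 70 = 42 ksi.
R_n = 42 × 2.43 = 102.1 kip; R_n/Ω = 102.1/2.0 = 51.04 kip.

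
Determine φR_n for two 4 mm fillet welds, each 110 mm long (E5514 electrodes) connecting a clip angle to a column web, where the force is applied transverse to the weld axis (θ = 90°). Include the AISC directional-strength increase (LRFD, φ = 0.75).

E55XX → F_EXX = 550 MPa.
t_e = 0.707 × 4 = 2.828 mm; A_we = 2.828 × 220 = 622.2 mm².
Directional factor: 1.0 + 0.5 sin^1.5(90°) = 1.5.
F_nw = 0.6 × 550 × 1.5 = 495 MPa.
φR_n = 0.75 × 495 × 622.2 × 10⁻³ = 231 kN.

φR_n ≈ 231 kN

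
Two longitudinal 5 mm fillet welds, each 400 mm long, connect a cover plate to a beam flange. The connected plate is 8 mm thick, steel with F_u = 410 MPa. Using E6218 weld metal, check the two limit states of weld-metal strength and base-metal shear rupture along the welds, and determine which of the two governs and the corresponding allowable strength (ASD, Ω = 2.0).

R_n/Ω ≈ 526 kN (weld metal governs)

E62XX → F_EXX = 620 MPa.
t_e = 0.707 × 5 = 3.535 mm; L = 800 mm.
Weld metal: R_n/Ω = (1/2.0) × 0.6 × 620 × 3.535 × 800 × 10⁻³ = 526 kN.
Base metal (shear rupture): R_n/Ω = (1/2.0) × 0.6 × 410 × 8 × 800 × 10⁻³ = 787.2 kN.
Governing: weld metal.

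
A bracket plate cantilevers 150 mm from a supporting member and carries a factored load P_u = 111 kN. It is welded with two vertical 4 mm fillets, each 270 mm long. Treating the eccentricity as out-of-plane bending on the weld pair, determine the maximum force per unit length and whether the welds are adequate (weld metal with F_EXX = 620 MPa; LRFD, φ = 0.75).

L_w = 2 × 270 = 540 mm; section modulus (unit throat) S = 2 × L²/6 = 24300 mm².
Direct shear f_v = P/L_w = 111×10³/540 = 205.6 N/mm.
Moment M = P × e = 111×10³ × 150 = 16650000 N·mm; bending f_b = M/S = 685.2 N/mm.
f_max = √(f_v² + f_b²) = √(205.6² + 685.2²) = 715.4 N/mm.
φr_n = 0.75 × 0.6 × 620 × (0.707 × 4) = 789 N/mm → adequate.

f_max ≈ 715 N/mm; adequate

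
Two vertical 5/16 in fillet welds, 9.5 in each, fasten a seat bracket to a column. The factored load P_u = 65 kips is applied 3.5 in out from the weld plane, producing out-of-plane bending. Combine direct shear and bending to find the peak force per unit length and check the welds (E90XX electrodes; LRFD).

f_max ≈ 8.3 kip/in; adequate

E90XX → F_EXX = 90 ksi.
L_w = 2 × 9.5 = 19 in; section modulus (unit throat) S = 2 × L²/6 = 30.08 in².
Direct shear f_v = P/L_w = 65/19 = 3.421 kip/in.
Moment M = P × e = 65 × 3.5 = 227.5 kip·in; bending f_b = M/S = 7.562 kip/in.
f_max = √(f_v² + f_b²) = √(3.421² + 7.562²) = 8.3 kip/in.
φr_n = 0.75 × 0.6 × 90 × (0.707 × 0.3125) = 8.948 kip/in → adequate.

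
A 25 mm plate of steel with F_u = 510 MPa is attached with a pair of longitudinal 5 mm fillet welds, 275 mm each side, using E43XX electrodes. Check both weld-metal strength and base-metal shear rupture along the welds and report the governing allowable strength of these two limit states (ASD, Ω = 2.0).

E43XX → F_EXX = 430 MPa.
t_e = 0.707 × 5 = 3.535 mm; L = 550 mm.
Weld metal: R_n/Ω = (1/2.0) × 0.6 × 430 × 3.535 × 550 × 10⁻³ = 250.8 kN.
Base metal (shear rupture): R_n/Ω = (1/2.0) × 0.6 × 510 × 25 × 550 × 10⁻³ = 2104 kN.
Governing: weld metal.

R_n/Ω ≈ 251 kN (weld metal governs)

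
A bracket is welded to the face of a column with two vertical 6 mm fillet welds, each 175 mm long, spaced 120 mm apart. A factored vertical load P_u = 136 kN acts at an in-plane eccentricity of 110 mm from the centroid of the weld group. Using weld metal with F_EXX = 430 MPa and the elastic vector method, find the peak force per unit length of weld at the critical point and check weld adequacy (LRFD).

Total weld length L_w = 350 mm. Treat welds as unit-width lines.
Polar moment about centroid: J = 2[d³/12 + d(b/2)²] = 2[175³/12 + 175×60²] = 2153000 mm³.
Direct shear f_v = P/L_w = 136×10³ / 350 = 388.6 N/mm (vertical).
Torsion M = P·e = 136×10³ × 110 = 14960000 N·mm.
Critical point at (x, y) = (60, 87.5) from centroid. f_tx = M·y/J = 607.9 N/mm; f_ty = M·x/J = 416.9 N/mm.
Resultant f_max = √[f_tx² + (f_v + f_ty)²] = √[607.9² + (388.6 + 416.9)²] = 1009 N/mm.
Capacity per unit length: φr_n = 0.75 × 0.6 × 430 × (0.707 × 6) = 820.8 N/mm.
1009 > 820.8 → NOT adequate.

f_max ≈ 1010 N/mm; NOT adequate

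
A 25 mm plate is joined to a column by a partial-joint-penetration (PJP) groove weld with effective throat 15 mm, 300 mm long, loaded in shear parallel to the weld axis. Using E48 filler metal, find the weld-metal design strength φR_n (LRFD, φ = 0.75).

E48XX → F_EXX = 480 MPa.
Effective throat (given) t_e = 15 mm.
A_we = 15 × 300 = 4500 mm².
F_nw = 0.6 F_EXX = 288 MPa.
φR_n = 0.75 × 288 × 4500 × 10⁻³ = 972 kN.

φR_n ≈ 972 kN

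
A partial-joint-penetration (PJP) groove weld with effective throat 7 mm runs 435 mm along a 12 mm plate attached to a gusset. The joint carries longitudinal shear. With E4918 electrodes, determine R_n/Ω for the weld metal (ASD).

R_n/Ω ≈ 448 kN

E49XX → F_EXX = 490 MPa.
Effective throat (given) t_e = 7 mm.
A_we = 7 × 435 = 3045 mm².
F_nw = 0.6 F_EXX = 294 MPa.
R_n/Ω = (294 × 3045) / 2.0 × 10⁻³ = 447.6 kN.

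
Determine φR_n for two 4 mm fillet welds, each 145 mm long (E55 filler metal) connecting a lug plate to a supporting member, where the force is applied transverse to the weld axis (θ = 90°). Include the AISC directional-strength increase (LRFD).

φR_n ≈ 304 kN

E55XX → F_EXX = 550 MPa.
t_e = 0.707 × 4 = 2.828 mm; A_we = 2.828 × 290 = 820.1 mm².
Directional factor: 1.0 + 0.5 sin^1.5(90°) = 1.5.
F_nw = 0.6 × 550 × 1.5 = 495 MPa.
φR_n = 0.75 × 495 × 820.1 × 10⁻³ = 304.5 kN.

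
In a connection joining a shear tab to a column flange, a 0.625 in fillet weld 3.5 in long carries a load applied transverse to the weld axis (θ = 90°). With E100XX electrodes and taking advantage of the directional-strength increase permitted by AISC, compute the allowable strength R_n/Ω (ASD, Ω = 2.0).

E100XX → F_EXX = 100 ksi.
t_e = 0.707 × 0.625 = 0.4419 in; A_we = 0.4419 × 3.5 = 1.547 in².
Directional factor: 1.0 + 0.5 sin^1.5(90°) = 1.5.
F_nw = 0.6 × 100 × 1.5 = 90 ksi.
R_n/Ω = (90 × 1.547) / 2.0 = 69.6 kip.

R_n/Ω ≈ 69.6 kip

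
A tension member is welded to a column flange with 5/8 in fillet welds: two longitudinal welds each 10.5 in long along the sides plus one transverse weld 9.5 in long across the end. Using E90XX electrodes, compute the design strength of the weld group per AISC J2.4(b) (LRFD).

φR_n ≈ 574 kips

E90XX → F_EXX = 90 ksi.
t_e = 0.707 × 0.625 = 0.4419 in.
R_nwl = 0.6 × 90 × 0.4419 × 21 = 501.1 kips (longitudinal, 2 welds).
R_nwt = 0.6 × 90 × 0.4419 × 9.5 = 226.7 kips (transverse, base value).
(i) R_nwl + R_nwt = 727.8 kips; (ii) 0.85 R_nwl + 1.5 R_nwt = 765.9 kips.
R_n = max = 765.9 kips [governs: (ii)]; φR_n = 574.5 kips.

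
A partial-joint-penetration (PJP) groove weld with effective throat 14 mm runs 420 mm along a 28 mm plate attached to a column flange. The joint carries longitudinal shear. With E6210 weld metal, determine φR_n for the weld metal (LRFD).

φR_n ≈ 1640 kN

E62XX → F_EXX = 620 MPa.
Effective throat (given) t_e = 14 mm.
A_we = 14 × 420 = 5880 mm².
F_nw = 0.6 F_EXX = 372 MPa.
φR_n = 0.75 × 372 × 5880 × 10⁻³ = 1641 kN.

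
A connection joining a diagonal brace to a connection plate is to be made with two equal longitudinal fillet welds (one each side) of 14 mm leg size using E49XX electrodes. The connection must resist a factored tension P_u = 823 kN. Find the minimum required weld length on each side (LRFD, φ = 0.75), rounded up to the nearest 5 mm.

L = 190 mm on each side

E49XX → F_EXX = 490 MPa.
Throat t_e = 0.707 × 14 = 9.898 mm.
φr_n = 0.75 × 0.6 × 490 × 9.898 × 10⁻³ = 2.183 kN/mm.
L_req = P_u / φr_n = 823 / 2.183 = 377.1 mm total.
Per side: 377.1 / 2 = 188.5 mm.
Round up → use L = 190 mm on each side.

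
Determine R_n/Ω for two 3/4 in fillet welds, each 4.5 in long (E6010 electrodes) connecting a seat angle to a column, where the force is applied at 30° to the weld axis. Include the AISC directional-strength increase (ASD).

R_n/Ω ≈ 101 kips

E60XX → F_EXX = 60 ksi.
t_e = 0.707 × 0.75 = 0.5302 in; A_we = 0.5302 × 9 = 4.772 in².
Directional factor: 1.0 + 0.5 sin^1.5(30°) = 1.177.
F_nw = 0.6 × 60 × 1.177 = 42.36 ksi.
R_n/Ω = (42.36 × 4.772) / 2.0 = 101.1 kips.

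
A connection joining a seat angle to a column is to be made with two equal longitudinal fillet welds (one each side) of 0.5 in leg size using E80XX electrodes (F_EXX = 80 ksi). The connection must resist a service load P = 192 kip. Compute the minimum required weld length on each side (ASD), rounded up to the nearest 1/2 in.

Throat t_e = 0.707 × 0.5 = 0.3535 in.
r_n/Ω = (0.6 × 80 × 0.3535) / 2.0 = 8.484 kip/in.
L_req = P / (r_n/Ω) = 192 / 8.484 = 22.63 in total.
Per side: 22.63 / 2 = 11.32 in.
Round up → use L = 11.5 in on each side.

L = 11.5 in on each side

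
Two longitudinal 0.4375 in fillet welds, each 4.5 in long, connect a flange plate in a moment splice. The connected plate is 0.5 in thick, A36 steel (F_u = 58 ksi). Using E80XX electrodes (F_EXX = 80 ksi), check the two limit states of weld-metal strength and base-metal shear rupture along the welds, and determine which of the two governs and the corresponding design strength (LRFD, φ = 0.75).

t_e = 0.707 × 0.4375 = 0.3093 in; L = 9 in.
Weld metal: φR_n = 0.75 × 0.6 × 80 × 0.3093 × 9 = 100.2 kip.
Base metal (shear rupture): φR_n = 0.75 × 0.6 × 58 × 0.5 × 9 = 117.4 kip.
Governing: weld metal.

φR_n ≈ 100 kip (weld metal governs)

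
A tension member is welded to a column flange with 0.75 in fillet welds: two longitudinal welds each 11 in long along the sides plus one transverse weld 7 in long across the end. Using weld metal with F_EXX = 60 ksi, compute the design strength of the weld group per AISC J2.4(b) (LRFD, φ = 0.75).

φR_n ≈ 418 kips

t_e = 0.707 × 0.75 = 0.5302 in.
R_nwl = 0.6 × 60 × 0.5302 × 22 = 420 kips (longitudinal, 2 welds).
R_nwt = 0.6 × 60 × 0.5302 × 7 = 133.6 kips (transverse, base value).
(i) R_nwl + R_nwt = 553.6 kips; (ii) 0.85 R_nwl + 1.5 R_nwt = 557.4 kips.
R_n = max = 557.4 kips [governs: (ii)]; φR_n = 418 kips.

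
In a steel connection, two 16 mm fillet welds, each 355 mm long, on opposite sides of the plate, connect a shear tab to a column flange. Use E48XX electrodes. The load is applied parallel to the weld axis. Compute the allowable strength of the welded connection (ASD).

R_n/Ω ≈ 1160 kN

E48XX → F_EXX = 480 MPa.
Effective throat t_e = 0.707 × 16 = 11.31 mm.
Total length L = 710 mm; A_we = 11.31 × 710 = 8032 mm².
F_nw = 0.6 F_EXX = 0.6 × 480 = 288 MPa.
R_n = 288 × 8032 × 10⁻³ = 2313 kN; R_n/Ω = 2313/2.0 = 1157 kN.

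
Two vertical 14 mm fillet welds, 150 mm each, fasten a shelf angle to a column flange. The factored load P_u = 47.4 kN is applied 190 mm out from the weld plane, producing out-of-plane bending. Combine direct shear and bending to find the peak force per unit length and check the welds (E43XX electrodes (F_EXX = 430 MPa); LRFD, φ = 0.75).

f_max ≈ 1210 N/mm; adequate

L_w = 2 × 150 = 300 mm; section modulus (unit throat) S = 2 × L²/6 = 7500 mm².
Direct shear f_v = P/L_w = 47.4×10³/300 = 158 N/mm.
Moment M = P × e = 47.4×10³ × 190 = 9006000 N·mm; bending f_b = M/S = 1201 N/mm.
f_max = √(f_v² + f_b²) = √(158² + 1201²) = 1211 N/mm.
φr_n = 0.75 × 0.6 × 430 × (0.707 × 14) = 1915 N/mm → adequate.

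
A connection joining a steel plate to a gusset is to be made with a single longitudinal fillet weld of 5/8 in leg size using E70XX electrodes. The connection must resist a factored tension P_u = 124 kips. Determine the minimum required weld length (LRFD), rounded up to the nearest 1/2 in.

L = 9 in

E70XX → F_EXX = 70 ksi.
Throat t_e = 0.707 × 0.625 = 0.4419 in.
φr_n = 0.75 × 0.6 × 70 × 0.4419 = 13.92 kips/in.
L_req = P_u / φr_n = 124 / 13.92 = 8.909 in total.
Round up → use L = 9 in.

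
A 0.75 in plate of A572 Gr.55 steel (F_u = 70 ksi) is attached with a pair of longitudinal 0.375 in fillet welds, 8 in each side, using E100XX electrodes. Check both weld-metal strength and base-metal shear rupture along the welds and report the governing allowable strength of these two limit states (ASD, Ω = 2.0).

E100XX → F_EXX = 100 ksi.
t_e = 0.707 × 0.375 = 0.2651 in; L = 16 in.
Weld metal: R_n/Ω = (1/2.0) × 0.6 × 100 × 0.2651 × 16 = 127.3 kip.
Base metal (shear rupture): R_n/Ω = (1/2.0) × 0.6 × 70 × 0.75 × 16 = 252 kip.
Governing: weld metal.

R_n/Ω ≈ 127 kip (weld metal governs)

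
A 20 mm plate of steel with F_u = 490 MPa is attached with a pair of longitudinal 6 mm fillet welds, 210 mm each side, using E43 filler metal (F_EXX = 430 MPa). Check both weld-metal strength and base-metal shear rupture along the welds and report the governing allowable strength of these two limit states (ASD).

t_e = 0.707 × 6 = 4.242 mm; L = 420 mm.
Weld metal: R_n/Ω = (1/2.0) × 0.6 × 430 × 4.242 × 420 × 10⁻³ = 229.8 kN.
Base metal (shear rupture): R_n/Ω = (1/2.0) × 0.6 × 490 × 20 × 420 × 10⁻³ = 1235 kN.
Governing: weld metal.

R_n/Ω ≈ 230 kN (weld metal governs)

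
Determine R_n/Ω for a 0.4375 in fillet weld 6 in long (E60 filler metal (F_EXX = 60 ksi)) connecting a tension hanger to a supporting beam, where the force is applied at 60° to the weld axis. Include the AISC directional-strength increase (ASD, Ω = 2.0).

R_n/Ω ≈ 46.9 kips

t_e = 0.707 × 0.4375 = 0.3093 in; A_we = 0.3093 × 6 = 1.856 in².
Directional factor: 1.0 + 0.5 sin^1.5(60°) = 1.403.
F_nw = 0.6 × 60 × 1.403 = 50.51 ksi.
R_n/Ω = (50.51 × 1.856) / 2.0 = 46.87 kips.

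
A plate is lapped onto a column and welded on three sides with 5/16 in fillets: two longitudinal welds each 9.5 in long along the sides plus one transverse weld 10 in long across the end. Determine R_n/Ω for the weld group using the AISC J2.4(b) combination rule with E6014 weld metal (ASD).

R_n/Ω ≈ 124 kips

E60XX → F_EXX = 60 ksi.
t_e = 0.707 × 0.3125 = 0.2209 in.
R_nwl = 0.6 × 60 × 0.2209 × 19 = 151.1 kips (longitudinal, 2 welds).
R_nwt = 0.6 × 60 × 0.2209 × 10 = 79.54 kips (transverse, base value).
(i) R_nwl + R_nwt = 230.7 kips; (ii) 0.85 R_nwl + 1.5 R_nwt = 247.8 kips.
R_n = max = 247.8 kips [governs: (ii)]; R_n/Ω = 123.9 kips.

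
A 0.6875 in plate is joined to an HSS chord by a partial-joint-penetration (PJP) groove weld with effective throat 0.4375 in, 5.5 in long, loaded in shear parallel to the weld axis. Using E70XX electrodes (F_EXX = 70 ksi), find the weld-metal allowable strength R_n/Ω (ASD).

R_n/Ω ≈ 50.5 kips

Effective throat (given) t_e = 0.4375 in.
A_we = 0.4375 × 5.5 = 2.406 in².
F_nw = 0.6 F_EXX = 42 ksi.
R_n/Ω = (42 × 2.406) / 2.0 = 50.53 kips.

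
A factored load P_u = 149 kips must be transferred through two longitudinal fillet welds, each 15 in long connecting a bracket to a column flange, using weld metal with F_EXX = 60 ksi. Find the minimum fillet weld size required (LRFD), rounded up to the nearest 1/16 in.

w = 5/16 in

Total weld length L = 30 in.
Required throat t_e = P_u / (φ × 0.6 F_EXX × L) = 149 / (0.75 × 0.6 × 60 × 30) = 0.184 in.
Required leg w = t_e / 0.707 = 0.2602 in → use 5/16 in.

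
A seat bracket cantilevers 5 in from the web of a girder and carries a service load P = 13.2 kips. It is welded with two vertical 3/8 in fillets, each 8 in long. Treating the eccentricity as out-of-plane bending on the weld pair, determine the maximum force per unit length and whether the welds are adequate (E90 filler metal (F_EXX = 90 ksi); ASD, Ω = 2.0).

f_max ≈ 3.2 kip/in; adequate

L_w = 2 × 8 = 16 in; section modulus (unit throat) S = 2 × L²/6 = 21.33 in².
Direct shear f_v = P/L_w = 13.2/16 = 0.825 kip/in.
Moment M = P × e = 13.2 × 5 = 66 kip·in; bending f_b = M/S = 3.094 kip/in.
f_max = √(f_v² + f_b²) = √(0.825² + 3.094²) = 3.202 kip/in.
r_n/Ω = (1/2.0) × 0.6 × 90 × (0.707 × 0.375) = 7.158 kip/in → adequate.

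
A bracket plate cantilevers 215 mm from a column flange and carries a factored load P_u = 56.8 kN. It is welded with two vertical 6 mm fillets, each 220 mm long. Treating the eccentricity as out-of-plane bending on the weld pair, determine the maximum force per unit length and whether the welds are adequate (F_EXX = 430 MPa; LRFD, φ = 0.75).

L_w = 2 × 220 = 440 mm; section modulus (unit throat) S = 2 × L²/6 = 16130 mm².
Direct shear f_v = P/L_w = 56.8×10³/440 = 129.1 N/mm.
Moment M = P × e = 56.8×10³ × 215 = 12212000 N·mm; bending f_b = M/S = 756.9 N/mm.
f_max = √(f_v² + f_b²) = √(129.1² + 756.9²) = 767.9 N/mm.
φr_n = 0.75 × 0.6 × 430 × (0.707 × 6) = 820.8 N/mm → adequate.

f_max ≈ 768 N/mm; adequate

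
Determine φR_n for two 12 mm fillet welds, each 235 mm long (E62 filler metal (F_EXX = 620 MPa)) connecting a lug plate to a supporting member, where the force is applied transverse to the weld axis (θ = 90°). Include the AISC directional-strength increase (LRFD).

φR_n ≈ 1670 kN

t_e = 0.707 × 12 = 8.484 mm; A_we = 8.484 × 470 = 3987 mm².
Directional factor: 1.0 + 0.5 sin^1.5(90°) = 1.5.
F_nw = 0.6 × 620 × 1.5 = 558 MPa.
φR_n = 0.75 × 558 × 3987 × 10⁻³ = 1669 kN.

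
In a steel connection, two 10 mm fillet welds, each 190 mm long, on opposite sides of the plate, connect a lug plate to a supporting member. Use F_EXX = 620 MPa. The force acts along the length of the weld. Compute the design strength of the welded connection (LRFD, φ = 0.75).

Effective throat t_e = 0.707 × 10 = 7.07 mm.
Total length L = 380 mm; A_we = 7.07 × 380 = 2687 mm².
F_nw = 0.6 F_EXX = 0.6 × 620 = 372 MPa.
φR_n = 0.75 × 372 × 2687 × 10⁻³ = 749.6 kN.

φR_n ≈ 750 kN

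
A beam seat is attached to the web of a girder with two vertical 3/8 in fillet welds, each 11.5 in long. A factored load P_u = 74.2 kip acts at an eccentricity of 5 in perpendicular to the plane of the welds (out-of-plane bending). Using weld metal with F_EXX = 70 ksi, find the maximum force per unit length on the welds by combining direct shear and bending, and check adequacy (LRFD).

f_max ≈ 9.01 kip/in; NOT adequate

L_w = 2 × 11.5 = 23 in; section modulus (unit throat) S = 2 × L²/6 = 44.08 in².
Direct shear f_v = P/L_w = 74.2/23 = 3.226 kip/in.
Moment M = P × e = 74.2 × 5 = 371 kip·in; bending f_b = M/S = 8.416 kip/in.
f_max = √(f_v² + f_b²) = √(3.226² + 8.416²) = 9.013 kip/in.
φr_n = 0.75 × 0.6 × 70 × (0.707 × 0.375) = 8.351 kip/in → NOT adequate.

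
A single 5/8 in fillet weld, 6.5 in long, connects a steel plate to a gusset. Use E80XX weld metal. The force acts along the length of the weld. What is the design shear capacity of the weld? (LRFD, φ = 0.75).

E80XX → F_EXX = 80 ksi.
Effective throat t_e = 0.707 × 0.625 = 0.4419 in.
Total length L = 6.5 in; A_we = 0.4419 × 6.5 = 2.872 in².
F_nw = 0.6 F_EXX = 0.6 × 80 = 48 ksi.
φR_n = 0.75 × 48 × 2.872 = 103.4 kips.

φR_n ≈ 103 kips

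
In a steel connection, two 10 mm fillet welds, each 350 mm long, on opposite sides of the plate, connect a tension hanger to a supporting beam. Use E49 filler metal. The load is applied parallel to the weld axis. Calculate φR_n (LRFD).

E49XX → F_EXX = 490 MPa.
Effective throat t_e = 0.707 × 10 = 7.07 mm.
Total length L = 700 mm; A_we = 7.07 × 700 = 4949 mm².
F_nw = 0.6 F_EXX = 0.6 × 490 = 294 MPa.
φR_n = 0.75 × 294 × 4949 × 10⁻³ = 1091 kN.

φR_n ≈ 1090 kN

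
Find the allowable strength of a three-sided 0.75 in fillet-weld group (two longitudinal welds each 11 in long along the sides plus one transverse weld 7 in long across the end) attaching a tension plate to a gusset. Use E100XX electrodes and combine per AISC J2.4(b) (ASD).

E100XX → F_EXX = 100 ksi.
t_e = 0.707 × 0.75 = 0.5302 in.
R_nwl = 0.6 × 100 × 0.5302 × 22 = 699.9 kips (longitudinal, 2 welds).
R_nwt = 0.6 × 100 × 0.5302 × 7 = 222.7 kips (transverse, base value).
(i) R_nwl + R_nwt = 922.6 kips; (ii) 0.85 R_nwl + 1.5 R_nwt = 929 kips.
R_n = max = 929 kips [governs: (ii)]; R_n/Ω = 464.5 kips.

R_n/Ω ≈ 464 kips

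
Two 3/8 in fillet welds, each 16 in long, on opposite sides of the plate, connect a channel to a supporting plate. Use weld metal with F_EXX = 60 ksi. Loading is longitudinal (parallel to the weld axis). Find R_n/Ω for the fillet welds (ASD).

R_n/Ω ≈ 153 kip

Effective throat t_e = 0.707 × 0.375 = 0.2651 in.
Total length L = 32 in; A_we = 0.2651 × 32 = 8.484 in².
F_nw = 0.6 F_EXX = 0.6 × 60 = 36 ksi.
R_n = 36 × 8.484 = 305.4 kip; R_n/Ω = 305.4/2.0 = 152.7 kip.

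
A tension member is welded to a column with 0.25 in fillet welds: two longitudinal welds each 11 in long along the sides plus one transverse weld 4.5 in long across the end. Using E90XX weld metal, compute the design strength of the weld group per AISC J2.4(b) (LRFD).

E90XX → F_EXX = 90 ksi.
t_e = 0.707 × 0.25 = 0.1767 in.
R_nwl = 0.6 × 90 × 0.1767 × 22 = 210 kips (longitudinal, 2 welds).
R_nwt = 0.6 × 90 × 0.1767 × 4.5 = 42.95 kips (transverse, base value).
(i) R_nwl + R_nwt = 252.9 kips; (ii) 0.85 R_nwl + 1.5 R_nwt = 242.9 kips.
R_n = max = 252.9 kips [governs: (i)]; φR_n = 189.7 kips.

φR_n ≈ 190 kips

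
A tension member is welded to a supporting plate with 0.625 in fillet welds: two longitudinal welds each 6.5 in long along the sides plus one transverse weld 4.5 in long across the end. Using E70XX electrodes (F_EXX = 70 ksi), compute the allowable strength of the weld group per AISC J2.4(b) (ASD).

R_n/Ω ≈ 165 kip

t_e = 0.707 × 0.625 = 0.4419 in.
R_nwl = 0.6 × 70 × 0.4419 × 13 = 241.3 kip (longitudinal, 2 welds).
R_nwt = 0.6 × 70 × 0.4419 × 4.5 = 83.51 kip (transverse, base value).
(i) R_nwl + R_nwt = 324.8 kip; (ii) 0.85 R_nwl + 1.5 R_nwt = 330.3 kip.
R_n = max = 330.3 kip [governs: (ii)]; R_n/Ω = 165.2 kip.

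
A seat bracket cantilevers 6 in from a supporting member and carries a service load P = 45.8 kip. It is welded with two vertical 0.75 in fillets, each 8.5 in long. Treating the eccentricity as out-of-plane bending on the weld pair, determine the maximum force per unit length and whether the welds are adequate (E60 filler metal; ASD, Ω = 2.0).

f_max ≈ 11.7 kip/in; NOT adequate

E60XX → F_EXX = 60 ksi.
L_w = 2 × 8.5 = 17 in; section modulus (unit throat) S = 2 × L²/6 = 24.08 in².
Direct shear f_v = P/L_w = 45.8/17 = 2.694 kip/in.
Moment M = P × e = 45.8 × 6 = 274.8 kip·in; bending f_b = M/S = 11.41 kip/in.
f_max = √(f_v² + f_b²) = √(2.694² + 11.41²) = 11.72 kip/in.
r_n/Ω = (1/2.0) × 0.6 × 60 × (0.707 × 0.75) = 9.544 kip/in → NOT adequate.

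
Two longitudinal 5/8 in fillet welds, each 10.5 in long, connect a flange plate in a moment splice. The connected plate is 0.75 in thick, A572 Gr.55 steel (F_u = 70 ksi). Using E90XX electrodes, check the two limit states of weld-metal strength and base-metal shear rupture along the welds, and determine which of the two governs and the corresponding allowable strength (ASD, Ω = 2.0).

E90XX → F_EXX = 90 ksi.
t_e = 0.707 × 0.625 = 0.4419 in; L = 21 in.
Weld metal: R_n/Ω = (1/2.0) × 0.6 × 90 × 0.4419 × 21 = 250.5 kip.
Base metal (shear rupture): R_n/Ω = (1/2.0) × 0.6 × 70 × 0.75 × 21 = 330.8 kip.
Governing: weld metal.

R_n/Ω ≈ 251 kip (weld metal governs)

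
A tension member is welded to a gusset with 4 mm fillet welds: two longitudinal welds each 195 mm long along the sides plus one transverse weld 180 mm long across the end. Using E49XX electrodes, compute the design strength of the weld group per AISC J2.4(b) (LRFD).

E49XX → F_EXX = 490 MPa.
t_e = 0.707 × 4 = 2.828 mm.
R_nwl = 0.6 × 490 × 2.828 × 390 × 10⁻³ = 324.3 kN (longitudinal, 2 welds).
R_nwt = 0.6 × 490 × 2.828 × 180 × 10⁻³ = 149.7 kN (transverse, base value).
(i) R_nwl + R_nwt = 473.9 kN; (ii) 0.85 R_nwl + 1.5 R_nwt = 500.1 kN.
R_n = max = 500.1 kN [governs: (ii)]; φR_n = 375.1 kN.

φR_n ≈ 375 kN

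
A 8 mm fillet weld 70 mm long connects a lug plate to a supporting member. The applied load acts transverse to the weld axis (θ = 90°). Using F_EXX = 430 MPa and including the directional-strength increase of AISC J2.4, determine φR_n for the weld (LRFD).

φR_n ≈ 115 kN

t_e = 0.707 × 8 = 5.656 mm; A_we = 5.656 × 70 = 395.9 mm².
Directional factor: 1.0 + 0.5 sin^1.5(90°) = 1.5.
F_nw = 0.6 × 430 × 1.5 = 387 MPa.
φR_n = 0.75 × 387 × 395.9 × 10⁻³ = 114.9 kN.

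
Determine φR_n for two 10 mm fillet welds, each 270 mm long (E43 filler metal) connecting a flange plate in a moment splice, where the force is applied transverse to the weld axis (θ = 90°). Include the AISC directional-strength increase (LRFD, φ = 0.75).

E43XX → F_EXX = 430 MPa.
t_e = 0.707 × 10 = 7.07 mm; A_we = 7.07 × 540 = 3818 mm².
Directional factor: 1.0 + 0.5 sin^1.5(90°) = 1.5.
F_nw = 0.6 × 430 × 1.5 = 387 MPa.
φR_n = 0.75 × 387 × 3818 × 10⁻³ = 1108 kN.

φR_n ≈ 1110 kN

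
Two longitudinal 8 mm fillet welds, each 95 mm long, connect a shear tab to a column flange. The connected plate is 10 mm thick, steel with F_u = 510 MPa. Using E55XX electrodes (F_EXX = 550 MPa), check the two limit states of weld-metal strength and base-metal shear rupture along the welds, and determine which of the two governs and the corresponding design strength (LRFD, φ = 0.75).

t_e = 0.707 × 8 = 5.656 mm; L = 190 mm.
Weld metal: φR_n = 0.75 × 0.6 × 550 × 5.656 × 190 × 10⁻³ = 266 kN.
Base metal (shear rupture): φR_n = 0.75 × 0.6 × 510 × 10 × 190 × 10⁻³ = 436 kN.
Governing: weld metal.

φR_n ≈ 266 kN (weld metal governs)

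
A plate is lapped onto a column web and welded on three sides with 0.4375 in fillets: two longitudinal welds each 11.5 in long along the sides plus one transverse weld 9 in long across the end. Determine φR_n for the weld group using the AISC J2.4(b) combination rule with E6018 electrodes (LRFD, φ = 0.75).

E60XX → F_EXX = 60 ksi.
t_e = 0.707 × 0.4375 = 0.3093 in.
R_nwl = 0.6 × 60 × 0.3093 × 23 = 256.1 kips (longitudinal, 2 welds).
R_nwt = 0.6 × 60 × 0.3093 × 9 = 100.2 kips (transverse, base value).
(i) R_nwl + R_nwt = 356.3 kips; (ii) 0.85 R_nwl + 1.5 R_nwt = 368 kips.
R_n = max = 368 kips [governs: (ii)]; φR_n = 276 kips.

φR_n ≈ 276 kips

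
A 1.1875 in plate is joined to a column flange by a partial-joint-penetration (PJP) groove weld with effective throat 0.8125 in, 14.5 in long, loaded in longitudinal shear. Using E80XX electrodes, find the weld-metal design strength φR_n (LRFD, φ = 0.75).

φR_n ≈ 424 kips

E80XX → F_EXX = 80 ksi.
Effective throat (given) t_e = 0.8125 in.
A_we = 0.8125 × 14.5 = 11.78 in².
F_nw = 0.6 F_EXX = 48 ksi.
φR_n = 0.75 × 48 × 11.78 = 424.1 kips.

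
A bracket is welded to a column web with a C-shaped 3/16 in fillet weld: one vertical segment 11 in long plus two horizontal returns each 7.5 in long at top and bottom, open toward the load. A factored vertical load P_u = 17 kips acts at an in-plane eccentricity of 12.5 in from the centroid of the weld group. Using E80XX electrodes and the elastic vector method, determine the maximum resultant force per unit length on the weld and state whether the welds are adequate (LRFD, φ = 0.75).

f_max ≈ 2.74 kip/in; adequate

E80XX → F_EXX = 80 ksi.
Total weld length L_w = 26 in. Treat welds as unit-width lines.
Centroid: x̄ = 2×7.5×3.75 / 26 = 2.163 in from the vertical weld.
Polar moment about centroid: J = I_x + I_y = [11³/12 + 2×7.5×5.5²] + [11×2.163² + 2(7.5³/12 + 7.5×1.587²)] = 724.2 in³.
Direct shear f_v = P/L_w = 17 / 26 = 0.6538 kip/in (vertical).
Torsion M = P·e = 17 × 12.5 = 212.5 kip·in.
Critical point at (x, y) = (5.337, 5.5) from centroid. f_tx = M·y/J = 1.614 kip/in; f_ty = M·x/J = 1.566 kip/in.
Resultant f_max = √[f_tx² + (f_v + f_ty)²] = √[1.614² + (0.6538 + 1.566)²] = 2.744 kip/in.
Capacity per unit length: φr_n = 0.75 × 0.6 × 80 × (0.707 × 0.1875) = 4.772 kip/in.
2.744 ≤ 4.772 → adequate.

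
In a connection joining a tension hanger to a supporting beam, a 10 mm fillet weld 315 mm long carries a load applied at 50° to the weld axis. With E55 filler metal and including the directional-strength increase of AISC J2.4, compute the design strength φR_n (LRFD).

φR_n ≈ 736 kN

E55XX → F_EXX = 550 MPa.
t_e = 0.707 × 10 = 7.07 mm; A_we = 7.07 × 315 = 2227 mm².
Directional factor: 1.0 + 0.5 sin^1.5(50°) = 1.335.
F_nw = 0.6 × 550 × 1.335 = 440.6 MPa.
φR_n = 0.75 × 440.6 × 2227 × 10⁻³ = 736 kN.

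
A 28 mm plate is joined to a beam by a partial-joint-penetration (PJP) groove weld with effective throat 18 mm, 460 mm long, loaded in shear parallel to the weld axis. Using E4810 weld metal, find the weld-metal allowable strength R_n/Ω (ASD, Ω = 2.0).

R_n/Ω ≈ 1190 kN

E48XX → F_EXX = 480 MPa.
Effective throat (given) t_e = 18 mm.
A_we = 18 × 460 = 8280 mm².
F_nw = 0.6 F_EXX = 288 MPa.
R_n/Ω = (288 × 8280) / 2.0 × 10⁻³ = 1192 kN.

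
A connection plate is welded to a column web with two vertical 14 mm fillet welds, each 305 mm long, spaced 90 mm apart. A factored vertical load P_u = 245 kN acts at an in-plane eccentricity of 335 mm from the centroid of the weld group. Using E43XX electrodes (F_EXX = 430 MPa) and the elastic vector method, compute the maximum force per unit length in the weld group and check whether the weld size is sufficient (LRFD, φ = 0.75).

Total weld length L_w = 610 mm. Treat welds as unit-width lines.
Polar moment about centroid: J = 2[d³/12 + d(b/2)²] = 2[305³/12 + 305×45²] = 5964000 mm³.
Direct shear f_v = P/L_w = 245×10³ / 610 = 401.6 N/mm (vertical).
Torsion M = P·e = 245×10³ × 335 = 82075000 N·mm.
Critical point at (x, y) = (45, 152.5) from centroid. f_tx = M·y/J = 2099 N/mm; f_ty = M·x/J = 619.3 N/mm.
Resultant f_max = √[f_tx² + (f_v + f_ty)²] = √[2099² + (401.6 + 619.3)²] = 2334 N/mm.
Capacity per unit length: φr_n = 0.75 × 0.6 × 430 × (0.707 × 14) = 1915 N/mm.
2334 > 1915 → NOT adequate.

f_max ≈ 2330 N/mm; NOT adequate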